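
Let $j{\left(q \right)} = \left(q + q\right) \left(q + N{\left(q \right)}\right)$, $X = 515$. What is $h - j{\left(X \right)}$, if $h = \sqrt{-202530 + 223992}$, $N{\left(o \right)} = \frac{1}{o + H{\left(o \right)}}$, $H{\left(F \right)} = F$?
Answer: $-530451 + 7 \sqrt{438} \approx -5.303 \cdot 10^{5}$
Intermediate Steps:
$N{\left(o \right)} = \frac{1}{2 o}$ ($N{\left(o \right)} = \frac{1}{o + o} = \frac{1}{2 o}$)
$j{\left(q \right)} = 2 q \left(q + \frac{1}{2 q}\right)$ ($j{\left(q \right)} = \left(q + q\right) \left(q + \frac{1}{2 q}\right) = 2 q \left(q + \frac{1}{2 q}\right)$)
$h = 7 \sqrt{438}$ ($h = \sqrt{21462} = 7 \sqrt{438} \approx 146.5$)
$h - j{\left(X \right)} = 7 \sqrt{438} - \left(1 + 2 \cdot 515^{2}\right) = 7 \sqrt{438} - \left(1 + 2 \cdot 265225\right) = 7 \sqrt{438} - \left(1 + 530450\right) = 7 \sqrt{438} - 530451 = -530451 + 7 \sqrt{438}$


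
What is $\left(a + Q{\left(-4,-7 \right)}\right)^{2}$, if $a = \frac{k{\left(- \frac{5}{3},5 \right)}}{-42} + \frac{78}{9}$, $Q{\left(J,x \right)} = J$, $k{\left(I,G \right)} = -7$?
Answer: $\frac{841}{36} \approx 23.361$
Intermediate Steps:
$a = \frac{53}{6}$ ($a = - \frac{7}{-42} + \frac{78}{9} = \left(-7\right) \left(- \frac{1}{42}\right) + 78 \cdot \frac{1}{9} = \frac{1}{6} + \frac{26}{3} = \frac{53}{6} \approx 8.8333$)
$\left(a + Q{\left(-4,-7 \right)}\right)^{2} = \left(\frac{53}{6} - 4\right)^{2} = \left(\frac{29}{6}\right)^{2} = \frac{841}{36}$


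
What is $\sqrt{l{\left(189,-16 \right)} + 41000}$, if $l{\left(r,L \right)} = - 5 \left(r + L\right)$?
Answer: $\sqrt{40135} \approx 200.34$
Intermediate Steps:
$l{\left(r,L \right)} = - 5 L - 5 r$ ($l{\left(r,L \right)} = - 5 \left(L + r\right) = - 5 L - 5 r$)
$\sqrt{l{\left(189,-16 \right)} + 41000} = \sqrt{\left(\left(-5\right) \left(-16\right) - 945\right) + 41000} = \sqrt{\left(80 - 945\right) + 41000} = \sqrt{-865 + 41000} = \sqrt{40135}$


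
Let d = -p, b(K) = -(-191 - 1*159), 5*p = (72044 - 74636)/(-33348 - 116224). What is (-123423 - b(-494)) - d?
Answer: -23141218297/186965 ≈ -1.2377e+5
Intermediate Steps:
p = 648/186965 (p = ((72044 - 74636)/(-33348 - 116224))/5 = (-2592/(-149572))/5 = (-2592*(-1/149572))/5 = (1/5)*(648/37393) = 648/186965 ≈ 0.0034659)
b(K) = 350 (b(K) = -(-191 - 159) = -1*(-350) = 350)
d = -648/186965 (d = -1*648/186965 = -648/186965 ≈ -0.0034659)
(-123423 - b(-494)) - d = (-123423 - 1*350) - 1*(-648/186965) = (-123423 - 350) + 648/186965 = -123773 + 648/186965 = -23141218297/186965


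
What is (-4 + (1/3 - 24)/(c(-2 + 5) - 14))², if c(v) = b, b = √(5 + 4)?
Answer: 3721/1089 ≈ 3.4169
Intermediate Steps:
b = 3 (b = √9 = 3)
c(v) = 3
(-4 + (1/3 - 24)/(c(-2 + 5) - 14))² = (-4 + (1/3 - 24)/(3 - 14))² = (-4 + (⅓ - 24)/(-11))² = (-4 - 71/3*(-1/11))² = (-4 + 71/33)² = (-61/33)² = 3721/1089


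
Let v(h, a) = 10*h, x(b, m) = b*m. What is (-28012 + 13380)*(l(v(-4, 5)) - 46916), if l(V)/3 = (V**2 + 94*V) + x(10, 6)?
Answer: 778656512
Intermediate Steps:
l(V) = 180 + 3*V**2 + 282*V (l(V) = 3*((V**2 + 94*V) + 10*6) = 3*((V**2 + 94*V) + 60) = 3*(60 + V**2 + 94*V) = 180 + 3*V**2 + 282*V)
(-28012 + 13380)*(l(v(-4, 5)) - 46916) = (-28012 + 13380)*((180 + 3*(10*(-4))**2 + 282*(10*(-4))) - 46916) = -14632*((180 + 3*(-40)**2 + 282*(-40)) - 46916) = -14632*((180 + 3*1600 - 11280) - 46916) = -14632*((180 + 4800 - 11280) - 46916) = -14632*(-6300 - 46916) = -14632*(-53216) = 778656512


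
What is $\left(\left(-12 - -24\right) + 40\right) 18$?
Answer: $936$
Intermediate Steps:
$\left(\left(-12 - -24\right) + 40\right) 18 = \left(\left(-12 + 24\right) + 40\right) 18 = \left(12 + 40\right) 18 = 52 \cdot 18 = 936$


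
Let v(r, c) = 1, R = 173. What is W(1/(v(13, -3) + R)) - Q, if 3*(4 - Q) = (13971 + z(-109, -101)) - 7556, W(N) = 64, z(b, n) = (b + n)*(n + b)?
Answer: 50695/3 ≈ 16898.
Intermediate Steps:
z(b, n) = (b + n)² (z(b, n) = (b + n)*(b + n) = (b + n)²)
Q = -50503/3 (Q = 4 - ((13971 + (-109 - 101)²) - 7556)/3 = 4 - ((13971 + (-210)²) - 7556)/3 = 4 - ((13971 + 44100) - 7556)/3 = 4 - (58071 - 7556)/3 = 4 - ⅓*50515 = 4 - 50515/3 = -50503/3 ≈ -16834.)
W(1/(v(13, -3) + R)) - Q = 64 - 1*(-50503/3) = 64 + 50503/3 = 50695/3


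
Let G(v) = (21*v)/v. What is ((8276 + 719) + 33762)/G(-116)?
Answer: 42757/21 ≈ 2036.0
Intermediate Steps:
G(v) = 21
((8276 + 719) + 33762)/G(-116) = ((8276 + 719) + 33762)/21 = (8995 + 33762)*(1/21) = 42757*(1/21) = 42757/21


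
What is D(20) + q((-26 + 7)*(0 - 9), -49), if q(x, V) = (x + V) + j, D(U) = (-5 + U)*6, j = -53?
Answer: 159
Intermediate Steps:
D(U) = -30 + 6*U
q(x, V) = -53 + V + x (q(x, V) = (x + V) - 53 = (V + x) - 53 = -53 + V + x)
D(20) + q((-26 + 7)*(0 - 9), -49) = (-30 + 6*20) + (-53 - 49 + (-26 + 7)*(0 - 9)) = (-30 + 120) + (-53 - 49 - 19*(-9)) = 90 + (-53 - 49 + 171) = 90 + 69 = 159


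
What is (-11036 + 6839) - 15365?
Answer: -19562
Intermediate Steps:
(-11036 + 6839) - 15365 = -4197 - 15365 = -19562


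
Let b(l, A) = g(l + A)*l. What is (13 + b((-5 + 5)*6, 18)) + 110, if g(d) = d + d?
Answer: 123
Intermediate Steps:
g(d) = 2*d
b(l, A) = l*(2*A + 2*l) (b(l, A) = (2*(l + A))*l = (2*(A + l))*l = (2*A + 2*l)*l = l*(2*A + 2*l))
(13 + b((-5 + 5)*6, 18)) + 110 = (13 + 2*((-5 + 5)*6)*(18 + (-5 + 5)*6)) + 110 = (13 + 2*(0*6)*(18 + 0*6)) + 110 = (13 + 2*0*(18 + 0)) + 110 = (13 + 2*0*18) + 110 = (13 + 0) + 110 = 13 + 110 = 123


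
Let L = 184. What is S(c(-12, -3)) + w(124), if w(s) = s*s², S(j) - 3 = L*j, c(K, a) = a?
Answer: 1906075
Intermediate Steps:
S(j) = 3 + 184*j
w(s) = s³
S(c(-12, -3)) + w(124) = (3 + 184*(-3)) + 124³ = (3 - 552) + 1906624 = -549 + 1906624 = 1906075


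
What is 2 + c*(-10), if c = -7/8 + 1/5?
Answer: 35/4 ≈ 8.7500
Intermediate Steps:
c = -27/40 (c = -7*⅛ + 1*(⅕) = -7/8 + ⅕ = -27/40 ≈ -0.67500)
2 + c*(-10) = 2 - 27/40*(-10) = 2 + 27/4 = 35/4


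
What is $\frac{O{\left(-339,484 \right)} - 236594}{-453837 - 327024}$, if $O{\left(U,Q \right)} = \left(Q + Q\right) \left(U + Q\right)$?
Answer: $\frac{32078}{260287} \approx 0.12324$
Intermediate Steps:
$O{\left(U,Q \right)} = 2 Q \left(Q + U\right)$
$\frac{O{\left(-339,484 \right)} - 236594}{-453837 - 327024} = \frac{2 \cdot 484 \left(484 - 339\right) - 236594}{-453837 - 327024} = \frac{2 \cdot 484 \cdot 145 - 236594}{-780861} = \left(140360 - 236594\right) \left(- \frac{1}{780861}\right) = \left(-96234\right) \left(- \frac{1}{780861}\right) = \frac{32078}{260287}$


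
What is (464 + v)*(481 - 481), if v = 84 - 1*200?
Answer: 0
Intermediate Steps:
v = -116 (v = 84 - 200 = -116)
(464 + v)*(481 - 481) = (464 - 116)*(481 - 481) = 348*0 = 0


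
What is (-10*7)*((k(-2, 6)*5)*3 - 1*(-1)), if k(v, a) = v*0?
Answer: -70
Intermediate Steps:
k(v, a) = 0
(-10*7)*((k(-2, 6)*5)*3 - 1*(-1)) = (-10*7)*((0*5)*3 - 1*(-1)) = -70*(0*3 + 1) = -70*(0 + 1) = -70*1 = -70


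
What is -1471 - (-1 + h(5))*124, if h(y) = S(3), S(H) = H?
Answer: -1719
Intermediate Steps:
h(y) = 3
-1471 - (-1 + h(5))*124 = -1471 - (-1 + 3)*124 = -1471 - 2*124 = -1471 - 1*248 = -1471 - 248 = -1719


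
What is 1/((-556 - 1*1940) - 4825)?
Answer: -1/7321 ≈ -0.00013659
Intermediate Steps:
1/((-556 - 1*1940) - 4825) = 1/((-556 - 1940) - 4825) = 1/(-2496 - 4825) = 1/(-7321) = -1/7321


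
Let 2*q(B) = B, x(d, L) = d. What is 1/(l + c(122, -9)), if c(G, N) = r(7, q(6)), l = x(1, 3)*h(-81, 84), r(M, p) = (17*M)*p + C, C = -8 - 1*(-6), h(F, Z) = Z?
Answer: 1/439 ≈ 0.0022779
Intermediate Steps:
q(B) = B/2
C = -2 (C = -8 + 6 = -2)
r(M, p) = -2 + 17*M*p (r(M, p) = (17*M)*p - 2 = 17*M*p - 2 = -2 + 17*M*p)
l = 84 (l = 1*84 = 84)
c(G, N) = 355 (c(G, N) = -2 + 17*7*((½)*6) = -2 + 17*7*3 = -2 + 357 = 355)
1/(l + c(122, -9)) = 1/(84 + 355) = 1/439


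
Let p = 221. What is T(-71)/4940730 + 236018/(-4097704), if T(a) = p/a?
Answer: -20698522931381/359360271239580 ≈ -0.057598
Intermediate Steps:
T(a) = 221/a
T(-71)/4940730 + 236018/(-4097704) = (221/(-71))/4940730 + 236018/(-4097704) = (221*(-1/71))*(1/4940730) + 236018*(-1/4097704) = -221/71*1/4940730 - 118009/2048852 = -221/350791830 - 118009/2048852 = -20698522931381/359360271239580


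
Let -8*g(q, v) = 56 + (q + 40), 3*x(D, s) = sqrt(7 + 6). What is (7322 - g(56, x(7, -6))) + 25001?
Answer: 32342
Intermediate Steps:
x(D, s) = sqrt(13)/3 (x(D, s) = sqrt(7 + 6)/3 = sqrt(13)/3)
g(q, v) = -12 - q/8 (g(q, v) = -(56 + (q + 40))/8 = -(56 + (40 + q))/8 = -(96 + q)/8 = -12 - q/8)
(7322 - g(56, x(7, -6))) + 25001 = (7322 - (-12 - 1/8*56)) + 25001 = (7322 - (-12 - 7)) + 25001 = (7322 - 1*(-19)) + 25001 = (7322 + 19) + 25001 = 7341 + 25001 = 32342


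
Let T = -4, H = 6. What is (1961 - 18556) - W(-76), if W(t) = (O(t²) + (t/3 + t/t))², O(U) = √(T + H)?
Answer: -154702/9 + 146*√2/3 ≈ -17120.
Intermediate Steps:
O(U) = √2 (O(U) = √(-4 + 6) = √2)
W(t) = (1 + √2 + t/3)² (W(t) = (√2 + (t/3 + t/t))² = (√2 + (t*(⅓) + 1))² = (√2 + (t/3 + 1))² = (√2 + (1 + t/3))² = (1 + √2 + t/3)²)
(1961 - 18556) - W(-76) = (1961 - 18556) - (3 - 76 + 3*√2)²/9 = -16595 - (-73 + 3*√2)²/9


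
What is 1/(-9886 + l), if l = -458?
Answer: -1/10344 ≈ -9.6674e-5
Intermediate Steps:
1/(-9886 + l) = 1/(-9886 - 458) = 1/(-10344) = -1/10344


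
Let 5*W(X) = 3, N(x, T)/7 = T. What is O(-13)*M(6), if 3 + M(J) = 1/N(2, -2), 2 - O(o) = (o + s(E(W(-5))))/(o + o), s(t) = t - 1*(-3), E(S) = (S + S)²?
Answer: -23349/4550 ≈ -5.1316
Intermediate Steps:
N(x, T) = 7*T
W(X) = ⅗ (W(X) = (⅕)*3 = ⅗)
E(S) = 4*S² (E(S) = (2*S)² = 4*S²)
s(t) = 3 + t (s(t) = t + 3 = 3 + t)
O(o) = 2 - (111/25 + o)/(2*o) (O(o) = 2 - (o + (3 + 4*(⅗)²))/(o + o) = 2 - (o + (3 + 4*(9/25)))/(2*o) = 2 - (o + (3 + 36/25))*1/(2*o) = 2 - (o + 111/25)*1/(2*o) = 2 - (111/25 + o)*1/(2*o) = 2 - (111/25 + o)/(2*o))
M(J) = -43/14 (M(J) = -3 + 1/(7*(-2)) = -3 + 1/(-14) = -3 - 1/14 = -43/14)
O(-13)*M(6) = ((3/50)*(-37 + 25*(-13))/(-13))*(-43/14) = ((3/50)*(-1/13)*(-37 - 325))*(-43/14) = ((3/50)*(-1/13)*(-362))*(-43/14) = (543/325)*(-43/14) = -23349/4550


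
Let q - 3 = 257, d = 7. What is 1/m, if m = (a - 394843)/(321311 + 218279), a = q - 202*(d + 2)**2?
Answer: -107918/82189 ≈ -1.3130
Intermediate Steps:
q = 260 (q = 3 + 257 = 260)
a = -16102 (a = 260 - 202*(7 + 2)**2 = 260 - 202*9**2 = 260 - 202*81 = 260 - 16362 = -16102)
m = -82189/107918 (m = (-16102 - 394843)/(321311 + 218279) = -410945/539590 = -410945*1/539590 = -82189/107918 ≈ -0.76159)
1/m = 1/(-82189/107918) = -107918/82189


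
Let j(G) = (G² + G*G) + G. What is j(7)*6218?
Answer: 652890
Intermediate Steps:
j(G) = G + 2*G² (j(G) = (G² + G²) + G = 2*G² + G = G + 2*G²)
j(7)*6218 = (7*(1 + 2*7))*6218 = (7*(1 + 14))*6218 = (7*15)*6218 = 105*6218 = 652890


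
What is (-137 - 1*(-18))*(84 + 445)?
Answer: -62951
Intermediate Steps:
(-137 - 1*(-18))*(84 + 445) = (-137 + 18)*529 = -119*529 = -62951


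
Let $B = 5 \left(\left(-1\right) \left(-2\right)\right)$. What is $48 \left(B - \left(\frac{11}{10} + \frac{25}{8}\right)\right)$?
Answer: $\frac{1386}{5} \approx 277.2$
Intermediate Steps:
$B = 10$ ($B = 5 \cdot 2 = 10$)
$48 \left(B - \left(\frac{11}{10} + \frac{25}{8}\right)\right) = 48 \left(10 - \left(\frac{11}{10} + \frac{25}{8}\right)\right) = 48 \left(10 - \frac{169}{40}\right) = 48 \cdot \frac{231}{40} = \frac{1386}{5}$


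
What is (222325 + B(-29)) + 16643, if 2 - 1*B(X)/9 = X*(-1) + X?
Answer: 238986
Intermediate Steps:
B(X) = 18 (B(X) = 18 - 9*(X*(-1) + X) = 18 - 9*(-X + X) = 18 - 9*0 = 18 + 0 = 18)
(222325 + B(-29)) + 16643 = (222325 + 18) + 16643 = 222343 + 16643 = 238986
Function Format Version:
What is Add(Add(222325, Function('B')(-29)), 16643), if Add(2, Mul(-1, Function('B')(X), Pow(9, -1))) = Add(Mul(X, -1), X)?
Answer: 238986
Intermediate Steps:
Function('B')(X) = 18 (Function('B')(X) = Add(18, Mul(-9, Add(Mul(X, -1), X))) = Add(18, Mul(-9, Add(Mul(-1, X), X))) = Add(18, Mul(-9, 0)) = Add(18, 0) = 18)
Add(Add(222325, Function('B')(-29)), 16643) = Add(Add(222325, 18), 16643) = Add(222343, 16643) = 238986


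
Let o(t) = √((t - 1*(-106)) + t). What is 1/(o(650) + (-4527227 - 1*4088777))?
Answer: -4308002/37117762463305 - √1406/74235524926610 ≈ -1.1606e-7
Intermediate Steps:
o(t) = √(106 + 2*t) (o(t) = √((t + 106) + t) = √((106 + t) + t) = √(106 + 2*t))
1/(o(650) + (-4527227 - 1*4088777)) = 1/(√(106 + 2*650) + (-4527227 - 1*4088777)) = 1/(√(106 + 1300) + (-4527227 - 4088777)) = 1/(√1406 - 8616004) = 1/(-8616004 + √1406)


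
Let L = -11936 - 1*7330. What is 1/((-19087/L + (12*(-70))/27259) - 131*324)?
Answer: -525171894/22289891759843 ≈ -2.3561e-5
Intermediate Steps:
L = -19266 (L = -11936 - 7330 = -19266)
1/((-19087/L + (12*(-70))/27259) - 131*324) = 1/((-19087/(-19266) + (12*(-70))/27259) - 131*324) = 1/((-19087*(-1/19266) - 840*1/27259) - 42444) = 1/((19087/19266 - 840/27259) - 42444) = 1/(504109093/525171894 - 42444) = 1/(-22289891759843/525171894) = -525171894/22289891759843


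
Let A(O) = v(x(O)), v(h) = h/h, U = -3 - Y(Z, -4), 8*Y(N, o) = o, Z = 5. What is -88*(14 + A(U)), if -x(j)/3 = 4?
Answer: -1320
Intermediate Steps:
x(j) = -12 (x(j) = -3*4 = -12)
Y(N, o) = o/8
U = -5/2 (U = -3 - (-4)/8 = -3 - 1*(-1/2) = -3 + 1/2 = -5/2 ≈ -2.5000)
v(h) = 1
A(O) = 1
-88*(14 + A(U)) = -88*(14 + 1) = -88*15 = -1320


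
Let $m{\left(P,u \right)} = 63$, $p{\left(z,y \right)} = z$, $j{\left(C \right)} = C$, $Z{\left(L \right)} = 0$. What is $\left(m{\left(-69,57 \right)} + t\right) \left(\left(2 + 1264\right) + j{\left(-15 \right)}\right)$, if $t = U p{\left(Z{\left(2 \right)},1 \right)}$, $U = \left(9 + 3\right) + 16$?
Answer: $78813$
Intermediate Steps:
$U = 28$ ($U = 12 + 16 = 28$)
$t = 0$ ($t = 28 \cdot 0 = 0$)
$\left(m{\left(-69,57 \right)} + t\right) \left(\left(2 + 1264\right) + j{\left(-15 \right)}\right) = \left(63 + 0\right) \left(\left(2 + 1264\right) - 15\right) = 63 \left(1266 - 15\right) = 63 \cdot 1251 = 78813$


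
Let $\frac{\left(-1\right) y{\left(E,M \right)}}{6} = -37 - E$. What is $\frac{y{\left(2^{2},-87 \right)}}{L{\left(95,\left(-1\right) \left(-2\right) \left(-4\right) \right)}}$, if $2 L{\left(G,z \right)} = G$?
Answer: $\frac{492}{95} \approx 5.1789$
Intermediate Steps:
$L{\left(G,z \right)} = \frac{G}{2}$
$y{\left(E,M \right)} = 222 + 6 E$ ($y{\left(E,M \right)} = - 6 \left(-37 - E\right) = 222 + 6 E$)
$\frac{y{\left(2^{2},-87 \right)}}{L{\left(95,\left(-1\right) \left(-2\right) \left(-4\right) \right)}} = \frac{222 + 6 \cdot 2^{2}}{\frac{1}{2} \cdot 95} = \frac{222 + 6 \cdot 4}{\frac{95}{2}} = \left(222 + 24\right) \frac{2}{95} = 246 \cdot \frac{2}{95} = \frac{492}{95}$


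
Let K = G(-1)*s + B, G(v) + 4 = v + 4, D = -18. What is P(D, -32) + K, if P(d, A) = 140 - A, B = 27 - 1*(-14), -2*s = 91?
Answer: 517/2 ≈ 258.50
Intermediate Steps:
s = -91/2 (s = -1/2*91 = -91/2 ≈ -45.500)
B = 41 (B = 27 + 14 = 41)
G(v) = v (G(v) = -4 + (v + 4) = -4 + (4 + v) = v)
K = 173/2 (K = -1*(-91/2) + 41 = 91/2 + 41 = 173/2 ≈ 86.500)
P(D, -32) + K = (140 - 1*(-32)) + 173/2 = (140 + 32) + 173/2 = 172 + 173/2 = 517/2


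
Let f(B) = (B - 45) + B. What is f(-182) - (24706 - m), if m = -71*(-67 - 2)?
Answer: -20216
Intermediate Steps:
f(B) = -45 + 2*B (f(B) = (-45 + B) + B = -45 + 2*B)
m = 4899 (m = -71*(-69) = -1*(-4899) = 4899)
f(-182) - (24706 - m) = (-45 + 2*(-182)) - (24706 - 1*4899) = (-45 - 364) - (24706 - 4899) = -409 - 1*19807 = -409 - 19807 = -20216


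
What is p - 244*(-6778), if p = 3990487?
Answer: 5644319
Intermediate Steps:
p - 244*(-6778) = 3990487 - 244*(-6778) = 3990487 + 1653832 = 5644319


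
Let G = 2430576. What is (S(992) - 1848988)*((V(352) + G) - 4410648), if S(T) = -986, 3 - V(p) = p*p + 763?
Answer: 3893706876864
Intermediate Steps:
V(p) = -760 - p² (V(p) = 3 - (p*p + 763) = 3 - (p² + 763) = 3 - (763 + p²) = 3 + (-763 - p²) = -760 - p²)
(S(992) - 1848988)*((V(352) + G) - 4410648) = (-986 - 1848988)*(((-760 - 1*352²) + 2430576) - 4410648) = -1849974*(((-760 - 1*123904) + 2430576) - 4410648) = -1849974*(((-760 - 123904) + 2430576) - 4410648) = -1849974*((-124664 + 2430576) - 4410648) = -1849974*(2305912 - 4410648) = -1849974*(-2104736) = 3893706876864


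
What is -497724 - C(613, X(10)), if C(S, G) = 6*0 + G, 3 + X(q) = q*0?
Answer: -497721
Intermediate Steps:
X(q) = -3 (X(q) = -3 + q*0 = -3 + 0 = -3)
C(S, G) = G (C(S, G) = 0 + G = G)
-497724 - C(613, X(10)) = -497724 - 1*(-3) = -497724 + 3 = -497721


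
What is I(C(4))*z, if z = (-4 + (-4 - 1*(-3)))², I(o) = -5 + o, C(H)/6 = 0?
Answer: -125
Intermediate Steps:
C(H) = 0 (C(H) = 6*0 = 0)
z = 25 (z = (-4 + (-4 + 3))² = (-4 - 1)² = (-5)² = 25)
I(C(4))*z = (-5 + 0)*25 = -5*25 = -125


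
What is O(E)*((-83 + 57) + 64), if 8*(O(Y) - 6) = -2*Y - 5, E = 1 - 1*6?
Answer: 1007/4 ≈ 251.75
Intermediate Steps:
E = -5 (E = 1 - 6 = -5)
O(Y) = 43/8 - Y/4 (O(Y) = 6 + (-2*Y - 5)/8 = 6 + (-5 - 2*Y)/8 = 6 + (-5/8 - Y/4) = 43/8 - Y/4)
O(E)*((-83 + 57) + 64) = (43/8 - 1/4*(-5))*((-83 + 57) + 64) = (43/8 + 5/4)*(-26 + 64) = (53/8)*38 = 1007/4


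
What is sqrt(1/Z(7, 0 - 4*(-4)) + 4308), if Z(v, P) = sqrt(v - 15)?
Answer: sqrt(17232 - I*sqrt(2))/2 ≈ 65.635 - 0.0026933*I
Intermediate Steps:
Z(v, P) = sqrt(-15 + v)
sqrt(1/Z(7, 0 - 4*(-4)) + 4308) = sqrt(1/(sqrt(-15 + 7)) + 4308) = sqrt(1/(sqrt(-8)) + 4308) = sqrt(1/(2*I*sqrt(2)) + 4308) = sqrt(-I*sqrt(2)/4 + 4308) = sqrt(4308 - I*sqrt(2)/4)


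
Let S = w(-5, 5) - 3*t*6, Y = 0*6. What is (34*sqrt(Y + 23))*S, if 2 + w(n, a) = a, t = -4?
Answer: 2550*sqrt(23) ≈ 12229.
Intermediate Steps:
w(n, a) = -2 + a
Y = 0
S = 75 (S = (-2 + 5) - 3*(-4)*6 = 3 - (-12)*6 = 3 - 1*(-72) = 3 + 72 = 75)
(34*sqrt(Y + 23))*S = (34*sqrt(0 + 23))*75 = (34*sqrt(23))*75 = 2550*sqrt(23)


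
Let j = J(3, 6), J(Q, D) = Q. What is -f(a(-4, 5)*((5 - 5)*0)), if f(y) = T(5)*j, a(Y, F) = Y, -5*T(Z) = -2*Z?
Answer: -6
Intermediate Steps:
T(Z) = 2*Z/5 (T(Z) = -(-2)*Z/5 = 2*Z/5)
j = 3
f(y) = 6 (f(y) = ((2/5)*5)*3 = 2*3 = 6)
-f(a(-4, 5)*((5 - 5)*0)) = -1*6 = -6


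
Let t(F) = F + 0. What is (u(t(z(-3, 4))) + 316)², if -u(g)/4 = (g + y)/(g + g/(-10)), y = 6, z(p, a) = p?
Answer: 8317456/81 ≈ 1.0268e+5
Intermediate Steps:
t(F) = F
u(g) = -40*(6 + g)/(9*g) (u(g) = -4*(g + 6)/(g + g/(-10)) = -4*(6 + g)/(g + g*(-⅒)) = -4*(6 + g)/(g - g/10) = -4*(6 + g)/(9*g/10) = -4*(6 + g)*10/(9*g) = -40*(6 + g)/(9*g))
(u(t(z(-3, 4))) + 316)² = ((40/9)*(-6 - 1*(-3))/(-3) + 316)² = ((40/9)*(-⅓)*(-6 + 3) + 316)² = ((40/9)*(-⅓)*(-3) + 316)² = (40/9 + 316)² = (2884/9)² = 8317456/81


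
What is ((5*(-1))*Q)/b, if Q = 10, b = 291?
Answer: -50/291 ≈ -0.17182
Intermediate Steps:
((5*(-1))*Q)/b = ((5*(-1))*10)/291 = -5*10*(1/291) = -50*1/291 = -50/291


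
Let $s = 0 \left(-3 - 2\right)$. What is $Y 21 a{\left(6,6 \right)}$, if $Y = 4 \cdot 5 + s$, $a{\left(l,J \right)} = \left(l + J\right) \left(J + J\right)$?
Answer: $60480$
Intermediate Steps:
$s = 0$ ($s = 0 \left(-5\right) = 0$)
$a{\left(l,J \right)} = 2 J \left(J + l\right)$ ($a{\left(l,J \right)} = \left(J + l\right) 2 J = 2 J \left(J + l\right)$)
$Y = 20$ ($Y = 4 \cdot 5 + 0 = 20 + 0 = 20$)
$Y 21 a{\left(6,6 \right)} = 20 \cdot 21 \cdot 2 \cdot 6 \left(6 + 6\right) = 420 \cdot 2 \cdot 6 \cdot 12 = 420 \cdot 144 = 60480$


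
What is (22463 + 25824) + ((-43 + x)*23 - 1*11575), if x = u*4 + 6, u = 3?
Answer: 36137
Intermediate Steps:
x = 18 (x = 3*4 + 6 = 12 + 6 = 18)
(22463 + 25824) + ((-43 + x)*23 - 1*11575) = (22463 + 25824) + ((-43 + 18)*23 - 1*11575) = 48287 + (-25*23 - 11575) = 48287 + (-575 - 11575) = 48287 - 12150 = 36137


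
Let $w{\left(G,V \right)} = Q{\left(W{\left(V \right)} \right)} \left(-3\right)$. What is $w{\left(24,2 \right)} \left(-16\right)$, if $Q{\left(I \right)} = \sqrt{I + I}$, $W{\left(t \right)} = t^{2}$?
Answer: $96 \sqrt{2} \approx 135.76$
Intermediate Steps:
$Q{\left(I \right)} = \sqrt{2} \sqrt{I}$ ($Q{\left(I \right)} = \sqrt{2 I} = \sqrt{2} \sqrt{I}$)
$w{\left(G,V \right)} = - 3 \sqrt{2} \sqrt{V^{2}}$ ($w{\left(G,V \right)} = \sqrt{2} \sqrt{V^{2}} \left(-3\right) = - 3 \sqrt{2} \sqrt{V^{2}}$)
$w{\left(24,2 \right)} \left(-16\right) = - 3 \sqrt{2} \sqrt{2^{2}} \left(-16\right) = - 3 \sqrt{2} \sqrt{4} \left(-16\right) = \left(-3\right) \sqrt{2} \cdot 2 \left(-16\right) = - 6 \sqrt{2} \left(-16\right) = 96 \sqrt{2}$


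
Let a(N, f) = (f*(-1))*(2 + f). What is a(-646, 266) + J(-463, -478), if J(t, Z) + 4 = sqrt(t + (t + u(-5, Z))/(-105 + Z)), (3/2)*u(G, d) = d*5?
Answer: -71292 + I*sqrt(1405527882)/1749 ≈ -71292.0 + 21.435*I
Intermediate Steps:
u(G, d) = 10*d/3 (u(G, d) = 2*(d*5)/3 = 2*(5*d)/3 = 10*d/3)
a(N, f) = -f*(2 + f) (a(N, f) = (-f)*(2 + f) = -f*(2 + f))
J(t, Z) = -4 + sqrt(t + (t + 10*Z/3)/(-105 + Z))
a(-646, 266) + J(-463, -478) = -1*266*(2 + 266) + (-4 + sqrt(3)*sqrt((-312*(-463) + 10*(-478) + 3*(-478)*(-463))/(-105 - 478))/3) = -1*266*268 + (-4 + sqrt(3)*sqrt((144456 - 4780 + 663942)/(-583))/3) = -71288 + (-4 + sqrt(3)*sqrt(-1/583*803618)/3) = -71288 + (-4 + sqrt(3)*sqrt(-803618/583)/3) = -71288 + (-4 + sqrt(3)*(I*sqrt(468509294)/583)/3) = -71288 + (-4 + I*sqrt(1405527882)/1749) = -71292 + I*sqrt(1405527882)/1749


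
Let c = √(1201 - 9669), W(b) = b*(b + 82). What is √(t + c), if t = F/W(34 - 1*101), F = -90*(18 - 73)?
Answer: √(-22110 + 8978*I*√2117)/67 ≈ 6.6041 + 6.967*I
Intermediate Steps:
W(b) = b*(82 + b)
F = 4950 (F = -90*(-55) = 4950)
c = 2*I*√2117 (c = √(-8468) = 2*I*√2117 ≈ 92.022*I)
t = -330/67 (t = 4950/(((34 - 1*101)*(82 + (34 - 1*101)))) = 4950/(((34 - 101)*(82 + (34 - 101)))) = 4950/((-67*(82 - 67))) = 4950/((-67*15)) = 4950/(-1005) = 4950*(-1/1005) = -330/67 ≈ -4.9254)
√(t + c) = √(-330/67 + 2*I*√2117)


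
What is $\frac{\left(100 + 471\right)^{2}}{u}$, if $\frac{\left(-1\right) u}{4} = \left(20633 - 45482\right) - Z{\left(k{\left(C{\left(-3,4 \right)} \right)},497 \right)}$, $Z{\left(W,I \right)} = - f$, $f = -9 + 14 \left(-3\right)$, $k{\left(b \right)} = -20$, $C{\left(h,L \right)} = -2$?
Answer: $\frac{326041}{99600} \approx 3.2735$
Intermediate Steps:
$f = -51$ ($f = -9 - 42 = -51$)
$Z{\left(W,I \right)} = 51$ ($Z{\left(W,I \right)} = \left(-1\right) \left(-51\right) = 51$)
$u = 99600$ ($u = - 4 \left(\left(20633 - 45482\right) - 51\right) = - 4 \left(-24849 - 51\right) = \left(-4\right) \left(-24900\right) = 99600$)
$\frac{\left(100 + 471\right)^{2}}{u} = \frac{\left(100 + 471\right)^{2}}{99600} = 571^{2} \cdot \frac{1}{99600} = 326041 \cdot \frac{1}{99600} = \frac{326041}{99600}$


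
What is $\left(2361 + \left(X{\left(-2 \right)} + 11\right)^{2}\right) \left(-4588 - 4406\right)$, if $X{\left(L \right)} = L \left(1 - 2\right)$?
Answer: $-22754820$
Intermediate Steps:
$X{\left(L \right)} = - L$ ($X{\left(L \right)} = L \left(-1\right) = - L$)
$\left(2361 + \left(X{\left(-2 \right)} + 11\right)^{2}\right) \left(-4588 - 4406\right) = \left(2361 + \left(\left(-1\right) \left(-2\right) + 11\right)^{2}\right) \left(-4588 - 4406\right) = \left(2361 + \left(2 + 11\right)^{2}\right) \left(-8994\right) = \left(2361 + 13^{2}\right) \left(-8994\right) = \left(2361 + 169\right) \left(-8994\right) = 2530 \left(-8994\right) = -22754820$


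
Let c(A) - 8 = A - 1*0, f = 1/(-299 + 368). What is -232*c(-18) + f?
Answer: 160081/69 ≈ 2320.0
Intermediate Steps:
f = 1/69 ≈ 0.014493
c(A) = 8 + A (c(A) = 8 + (A - 1*0) = 8 + (A + 0) = 8 + A)
-232*c(-18) + f = -232*(8 - 18) + 1/69 = -232*(-10) + 1/69 = 2320 + 1/69 = 160081/69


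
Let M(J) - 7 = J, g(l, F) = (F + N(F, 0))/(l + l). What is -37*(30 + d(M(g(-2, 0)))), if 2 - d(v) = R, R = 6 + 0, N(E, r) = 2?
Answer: -962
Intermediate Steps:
g(l, F) = (2 + F)/(2*l) (g(l, F) = (F + 2)/(l + l) = (2 + F)/((2*l)) = (2 + F)*(1/(2*l)) = (2 + F)/(2*l))
M(J) = 7 + J
R = 6
d(v) = -4 (d(v) = 2 - 1*6 = 2 - 6 = -4)
-37*(30 + d(M(g(-2, 0)))) = -37*(30 - 4) = -37*26 = -962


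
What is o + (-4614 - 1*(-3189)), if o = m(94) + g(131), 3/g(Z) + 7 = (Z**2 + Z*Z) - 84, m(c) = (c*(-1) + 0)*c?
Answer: -351244288/34231 ≈ -10261.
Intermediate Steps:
m(c) = -c**2 (m(c) = (-c + 0)*c = (-c)*c = -c**2)
g(Z) = 3/(-91 + 2*Z**2) (g(Z) = 3/(-7 + ((Z**2 + Z*Z) - 84)) = 3/(-7 + ((Z**2 + Z**2) - 84)) = 3/(-7 + (2*Z**2 - 84)) = 3/(-7 + (-84 + 2*Z**2)) = 3/(-91 + 2*Z**2))
o = -302465113/34231 (o = -1*94**2 + 3/(-91 + 2*131**2) = -1*8836 + 3/(-91 + 2*17161) = -8836 + 3/(-91 + 34322) = -8836 + 3/34231 = -302465113/34231 ≈ -8836.0)
o + (-4614 - 1*(-3189)) = -302465113/34231 + (-4614 - 1*(-3189)) = -302465113/34231 + (-4614 + 3189) = -302465113/34231 - 1425 = -351244288/34231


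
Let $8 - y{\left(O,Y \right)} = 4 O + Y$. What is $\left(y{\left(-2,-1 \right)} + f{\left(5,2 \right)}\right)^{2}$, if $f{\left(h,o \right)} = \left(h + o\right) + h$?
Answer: $841$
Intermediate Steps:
$f{\left(h,o \right)} = o + 2 h$
$y{\left(O,Y \right)} = 8 - Y - 4 O$ ($y{\left(O,Y \right)} = 8 - \left(4 O + Y\right) = 8 - \left(Y + 4 O\right) = 8 - Y - 4 O$)
$\left(y{\left(-2,-1 \right)} + f{\left(5,2 \right)}\right)^{2} = \left(\left(8 - -1 - -8\right) + \left(2 + 2 \cdot 5\right)\right)^{2} = \left(\left(8 + 1 + 8\right) + \left(2 + 10\right)\right)^{2} = \left(17 + 12\right)^{2} = 29^{2} = 841$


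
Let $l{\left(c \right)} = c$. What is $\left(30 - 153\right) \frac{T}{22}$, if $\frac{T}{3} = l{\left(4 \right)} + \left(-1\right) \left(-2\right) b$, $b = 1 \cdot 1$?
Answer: $- \frac{1107}{11} \approx -100.64$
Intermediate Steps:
$b = 1$
$T = 18$ ($T = 3 \left(4 + \left(-1\right) \left(-2\right) 1\right) = 3 \left(4 + 2 \cdot 1\right) = 3 \left(4 + 2\right) = 3 \cdot 6 = 18$)
$\left(30 - 153\right) \frac{T}{22} = \left(30 - 153\right) \frac{18}{22} = - 123 \cdot 18 \cdot \frac{1}{22} = \left(-123\right) \frac{9}{11} = - \frac{1107}{11}$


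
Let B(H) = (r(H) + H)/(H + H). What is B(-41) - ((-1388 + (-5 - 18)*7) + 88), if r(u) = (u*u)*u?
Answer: 2302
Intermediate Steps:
r(u) = u³ (r(u) = u²*u = u³)
B(H) = (H + H³)/(2*H) (B(H) = (H³ + H)/(H + H) = (H + H³)/((2*H)) = (H + H³)*(1/(2*H)) = (H + H³)/(2*H))
B(-41) - ((-1388 + (-5 - 18)*7) + 88) = (½ + (½)*(-41)²) - ((-1388 + (-5 - 18)*7) + 88) = (½ + (½)*1681) - ((-1388 - 23*7) + 88) = (½ + 1681/2) - ((-1388 - 161) + 88) = 841 - (-1549 + 88) = 841 - 1*(-1461) = 841 + 1461 = 2302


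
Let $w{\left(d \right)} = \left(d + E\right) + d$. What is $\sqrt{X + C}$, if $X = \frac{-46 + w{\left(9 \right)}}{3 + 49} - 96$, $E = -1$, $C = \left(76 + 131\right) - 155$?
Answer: $\frac{i \sqrt{30121}}{26} \approx 6.6752 i$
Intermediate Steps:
$C = 52$ ($C = 207 - 155 = 52$)
$w{\left(d \right)} = -1 + 2 d$ ($w{\left(d \right)} = \left(d - 1\right) + d = \left(-1 + d\right) + d = -1 + 2 d$)
$X = - \frac{5021}{52}$ ($X = \frac{-46 + \left(-1 + 2 \cdot 9\right)}{3 + 49} - 96 = \frac{-46 + \left(-1 + 18\right)}{52} - 96 = \left(-46 + 17\right) \frac{1}{52} - 96 = \left(-29\right) \frac{1}{52} - 96 = - \frac{29}{52} - 96 = - \frac{5021}{52} \approx -96.558$)
$\sqrt{X + C} = \sqrt{- \frac{5021}{52} + 52} = \sqrt{- \frac{2317}{52}} = \frac{i \sqrt{30121}}{26}$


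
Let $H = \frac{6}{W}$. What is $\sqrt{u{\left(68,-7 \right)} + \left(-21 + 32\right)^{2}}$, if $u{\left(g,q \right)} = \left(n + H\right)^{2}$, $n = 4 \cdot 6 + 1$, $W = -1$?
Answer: $\sqrt{482} \approx 21.954$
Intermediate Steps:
$H = -6$ ($H = \frac{6}{-1} = 6 \left(-1\right) = -6$)
$n = 25$ ($n = 24 + 1 = 25$)
$u{\left(g,q \right)} = 361$ ($u{\left(g,q \right)} = \left(25 - 6\right)^{2} = 19^{2} = 361$)
$\sqrt{u{\left(68,-7 \right)} + \left(-21 + 32\right)^{2}} = \sqrt{361 + \left(-21 + 32\right)^{2}} = \sqrt{361 + 11^{2}} = \sqrt{361 + 121} = \sqrt{482}$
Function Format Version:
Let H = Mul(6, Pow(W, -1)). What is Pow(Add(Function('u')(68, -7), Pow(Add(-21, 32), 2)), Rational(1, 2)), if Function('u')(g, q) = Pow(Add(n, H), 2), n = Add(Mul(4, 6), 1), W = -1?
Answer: Pow(482, Rational(1, 2)) ≈ 21.954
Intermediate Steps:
H = -6 (H = Mul(6, Pow(-1, -1)) = Mul(6, -1) = -6)
n = 25 (n = Add(24, 1) = 25)
Function('u')(g, q) = 361 (Function('u')(g, q) = Pow(Add(25, -6), 2) = Pow(19, 2) = 361)
Pow(Add(Function('u')(68, -7), Pow(Add(-21, 32), 2)), Rational(1, 2)) = Pow(Add(361, Pow(Add(-21, 32), 2)), Rational(1, 2)) = Pow(Add(361, Pow(11, 2)), Rational(1, 2)) = Pow(Add(361, 121), Rational(1, 2)) = Pow(482, Rational(1, 2))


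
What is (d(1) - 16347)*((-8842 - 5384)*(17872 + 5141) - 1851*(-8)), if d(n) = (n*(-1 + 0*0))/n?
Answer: 5351814189240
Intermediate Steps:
d(n) = -1 (d(n) = (n*(-1 + 0))/n = (n*(-1))/n = (-n)/n = -1)
(d(1) - 16347)*((-8842 - 5384)*(17872 + 5141) - 1851*(-8)) = (-1 - 16347)*((-8842 - 5384)*(17872 + 5141) - 1851*(-8)) = -16348*(-14226*23013 + 14808) = -16348*(-327382938 + 14808) = -16348*(-327368130) = 5351814189240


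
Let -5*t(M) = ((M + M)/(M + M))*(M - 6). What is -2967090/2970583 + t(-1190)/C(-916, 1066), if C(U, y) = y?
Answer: -67372376/86995645 ≈ -0.77443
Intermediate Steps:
t(M) = 6/5 - M/5 (t(M) = -(M + M)/(M + M)*(M - 6)/5 = -(2*M)/((2*M))*(-6 + M)/5 = -(2*M)*(1/(2*M))*(-6 + M)/5 = -(-6 + M)/5 = 6/5 - M/5)
-2967090/2970583 + t(-1190)/C(-916, 1066) = -2967090/2970583 + (6/5 - ⅕*(-1190))/1066 = -2967090*1/2970583 + (6/5 + 238)*(1/1066) = -423870/424369 + (1196/5)*(1/1066) = -423870/424369 + 46/205 = -67372376/86995645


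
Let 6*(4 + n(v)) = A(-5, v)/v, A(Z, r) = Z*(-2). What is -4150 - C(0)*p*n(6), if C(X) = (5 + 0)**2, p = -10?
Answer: -45725/9 ≈ -5080.6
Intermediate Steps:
A(Z, r) = -2*Z
n(v) = -4 + 5/(3*v) (n(v) = -4 + ((-2*(-5))/v)/6 = -4 + (10/v)/6 = -4 + 5/(3*v))
C(X) = 25 (C(X) = 5**2 = 25)
-4150 - C(0)*p*n(6) = -4150 - 25*(-10)*(-4 + (5/3)/6) = -4150 - (-250)*(-4 + (5/3)*(1/6)) = -4150 - (-250)*(-4 + 5/18) = -4150 - (-250)*(-67)/18 = -4150 - 1*8375/9 = -4150 - 8375/9 = -45725/9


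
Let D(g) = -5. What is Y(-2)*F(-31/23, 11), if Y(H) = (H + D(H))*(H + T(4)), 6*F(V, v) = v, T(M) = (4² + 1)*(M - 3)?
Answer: -385/2 ≈ -192.50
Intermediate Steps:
T(M) = -51 + 17*M (T(M) = (16 + 1)*(-3 + M) = 17*(-3 + M) = -51 + 17*M)
F(V, v) = v/6
Y(H) = (-5 + H)*(17 + H) (Y(H) = (H - 5)*(H + (-51 + 17*4)) = (-5 + H)*(H + (-51 + 68)) = (-5 + H)*(H + 17) = (-5 + H)*(17 + H))
Y(-2)*F(-31/23, 11) = (-85 + (-2)² + 12*(-2))*((⅙)*11) = (-85 + 4 - 24)*(11/6) = -105*11/6 = -385/2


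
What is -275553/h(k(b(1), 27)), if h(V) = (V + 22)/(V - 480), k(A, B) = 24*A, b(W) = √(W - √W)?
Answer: 66132720/11 ≈ 6.0121e+6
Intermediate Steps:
h(V) = (22 + V)/(-480 + V)
-275553/h(k(b(1), 27)) = -275553*(-480 + 24*√(1 - √1))/(22 + 24*√(1 - √1)) = -275553*(-480 + 24*√(1 - 1*1))/(22 + 24*√(1 - 1*1)) = -275553*(-480 + 24*√(1 - 1))/(22 + 24*√(1 - 1)) = -275553*(-480 + 24*√0)/(22 + 24*√0) = -275553*(-480 + 24*0)/(22 + 24*0) = -275553*(-480 + 0)/(22 + 0) = -275553/(22/(-480)) = -275553/((-1/480*22)) = -275553/(-11/240) = -275553*(-240/11) = 66132720/11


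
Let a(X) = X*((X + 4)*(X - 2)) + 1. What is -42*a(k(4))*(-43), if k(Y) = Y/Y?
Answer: -7224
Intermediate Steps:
k(Y) = 1
a(X) = 1 + X*(-2 + X)*(4 + X) (a(X) = X*((4 + X)*(-2 + X)) + 1 = X*((-2 + X)*(4 + X)) + 1 = X*(-2 + X)*(4 + X) + 1 = 1 + X*(-2 + X)*(4 + X))
-42*a(k(4))*(-43) = -42*(1 + 1**3 - 8*1 + 2*1**2)*(-43) = -42*(1 + 1 - 8 + 2*1)*(-43) = -42*(1 + 1 - 8 + 2)*(-43) = -42*(-4)*(-43) = 168*(-43) = -7224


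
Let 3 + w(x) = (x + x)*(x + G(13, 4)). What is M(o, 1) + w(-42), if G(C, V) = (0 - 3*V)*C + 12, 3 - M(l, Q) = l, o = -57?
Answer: 15681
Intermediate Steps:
M(l, Q) = 3 - l
G(C, V) = 12 - 3*C*V (G(C, V) = (-3*V)*C + 12 = -3*C*V + 12 = 12 - 3*C*V)
w(x) = -3 + 2*x*(-144 + x) (w(x) = -3 + (x + x)*(x + (12 - 3*13*4)) = -3 + (2*x)*(x + (12 - 156)) = -3 + (2*x)*(x - 144) = -3 + (2*x)*(-144 + x) = -3 + 2*x*(-144 + x))
M(o, 1) + w(-42) = (3 - 1*(-57)) + (-3 - 288*(-42) + 2*(-42)**2) = (3 + 57) + (-3 + 12096 + 2*1764) = 60 + (-3 + 12096 + 3528) = 60 + 15621 = 15681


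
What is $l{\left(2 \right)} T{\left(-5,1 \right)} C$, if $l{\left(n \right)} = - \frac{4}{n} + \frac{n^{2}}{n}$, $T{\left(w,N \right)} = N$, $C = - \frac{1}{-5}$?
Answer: $0$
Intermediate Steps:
$C = \frac{1}{5}$ ($C = \left(-1\right) \left(- \frac{1}{5}\right) = \frac{1}{5} \approx 0.2$)
$l{\left(n \right)} = n - \frac{4}{n}$ ($l{\left(n \right)} = - \frac{4}{n} + n = n - \frac{4}{n}$)
$l{\left(2 \right)} T{\left(-5,1 \right)} C = \left(2 - \frac{4}{2}\right) 1 \cdot \frac{1}{5} = \left(2 - 2\right) 1 \cdot \frac{1}{5} = 0 \cdot 1 \cdot \frac{1}{5} = 0 \cdot \frac{1}{5} = 0$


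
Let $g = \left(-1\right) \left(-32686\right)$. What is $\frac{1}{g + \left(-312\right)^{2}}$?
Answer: $\frac{1}{130030} \approx 7.6905 \cdot 10^{-6}$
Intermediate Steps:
$g = 32686$
$\frac{1}{g + \left(-312\right)^{2}} = \frac{1}{32686 + \left(-312\right)^{2}} = \frac{1}{32686 + 97344} = \frac{1}{130030}$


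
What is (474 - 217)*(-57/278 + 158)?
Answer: 11273819/278 ≈ 40553.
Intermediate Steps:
(474 - 217)*(-57/278 + 158) = 257*(-57*1/278 + 158) = 257*(-57/278 + 158) = 257*(43867/278) = 11273819/278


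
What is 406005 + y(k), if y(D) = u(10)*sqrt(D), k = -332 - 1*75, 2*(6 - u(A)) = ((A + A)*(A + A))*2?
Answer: 406005 - 394*I*sqrt(407) ≈ 4.0601e+5 - 7948.6*I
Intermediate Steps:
u(A) = 6 - 4*A**2 (u(A) = 6 - (A + A)*(A + A)*2/2 = 6 - (2*A)*(2*A)*2/2 = 6 - 4*A**2*2/2 = 6 - 4*A**2)
k = -407 (k = -332 - 75 = -407)
y(D) = -394*sqrt(D) (y(D) = (6 - 4*10**2)*sqrt(D) = (6 - 4*100)*sqrt(D) = (6 - 400)*sqrt(D) = -394*sqrt(D))
406005 + y(k) = 406005 - 394*I*sqrt(407)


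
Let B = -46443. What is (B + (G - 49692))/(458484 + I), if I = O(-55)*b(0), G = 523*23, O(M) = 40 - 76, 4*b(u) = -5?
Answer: -84106/458529 ≈ -0.18343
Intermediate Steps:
b(u) = -5/4 (b(u) = (¼)*(-5) = -5/4)
O(M) = -36
G = 12029
I = 45 (I = -36*(-5/4) = 45)
(B + (G - 49692))/(458484 + I) = (-46443 + (12029 - 49692))/(458484 + 45) = (-46443 - 37663)/458529 = -84106*1/458529 = -84106/458529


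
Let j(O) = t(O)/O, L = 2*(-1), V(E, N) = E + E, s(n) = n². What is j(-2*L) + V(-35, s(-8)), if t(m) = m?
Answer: -69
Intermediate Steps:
V(E, N) = 2*E
L = -2
j(O) = 1 (j(O) = O/O = 1)
j(-2*L) + V(-35, s(-8)) = 1 + 2*(-35) = 1 - 70 = -69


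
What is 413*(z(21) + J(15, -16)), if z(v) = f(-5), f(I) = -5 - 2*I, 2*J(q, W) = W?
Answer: -1239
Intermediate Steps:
J(q, W) = W/2
z(v) = 5 (z(v) = -5 - 2*(-5) = -5 + 10 = 5)
413*(z(21) + J(15, -16)) = 413*(5 + (½)*(-16)) = 413*(5 - 8) = 413*(-3) = -1239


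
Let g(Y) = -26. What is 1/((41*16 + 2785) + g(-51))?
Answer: 1/3415 ≈ 0.00029283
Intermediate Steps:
1/((41*16 + 2785) + g(-51)) = 1/((41*16 + 2785) - 26) = 1/((656 + 2785) - 26) = 1/(3441 - 26) = 1/3415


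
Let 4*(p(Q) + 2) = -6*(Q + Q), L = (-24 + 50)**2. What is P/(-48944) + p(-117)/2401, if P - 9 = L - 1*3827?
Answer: 1758957/8393896 ≈ 0.20955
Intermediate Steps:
L = 676 (L = 26**2 = 676)
p(Q) = -2 - 3*Q (p(Q) = -2 + (-6*(Q + Q))/4 = -2 + (-12*Q)/4 = -2 - 3*Q)
P = -3142 (P = 9 + (676 - 1*3827) = 9 + (676 - 3827) = 9 - 3151 = -3142)
P/(-48944) + p(-117)/2401 = -3142/(-48944) + (-2 - 3*(-117))/2401 = -3142*(-1/48944) + (-2 + 351)*(1/2401) = 1571/24472 + 349*(1/2401) = 1571/24472 + 349/2401 = 1758957/8393896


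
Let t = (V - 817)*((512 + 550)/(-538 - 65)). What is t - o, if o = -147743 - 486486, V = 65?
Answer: 42582079/67 ≈ 6.3555e+5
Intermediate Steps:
o = -634229
t = 88736/67 (t = (65 - 817)*((512 + 550)/(-538 - 65)) = -798624/(-603) = -798624*(-1)/603 = -752*(-118/67) = 88736/67 ≈ 1324.4)
t - o = 88736/67 - 1*(-634229) = 88736/67 + 634229 = 42582079/67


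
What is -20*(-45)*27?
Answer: 24300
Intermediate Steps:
-20*(-45)*27 = 900*27 = 24300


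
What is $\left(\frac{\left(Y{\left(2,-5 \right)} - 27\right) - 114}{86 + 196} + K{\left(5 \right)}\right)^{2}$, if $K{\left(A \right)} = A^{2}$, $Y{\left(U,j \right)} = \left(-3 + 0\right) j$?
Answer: $\frac{1331716}{2209} \approx 602.86$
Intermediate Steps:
$Y{\left(U,j \right)} = - 3 j$
$\left(\frac{\left(Y{\left(2,-5 \right)} - 27\right) - 114}{86 + 196} + K{\left(5 \right)}\right)^{2} = \left(\frac{\left(\left(-3\right) \left(-5\right) - 27\right) - 114}{86 + 196} + 5^{2}\right)^{2} = \left(\frac{\left(15 - 27\right) - 114}{282} + 25\right)^{2} = \left(\left(-12 - 114\right) \frac{1}{282} + 25\right)^{2} = \left(\left(-126\right) \frac{1}{282} + 25\right)^{2} = \left(- \frac{21}{47} + 25\right)^{2} = \left(\frac{1154}{47}\right)^{2} = \frac{1331716}{2209}$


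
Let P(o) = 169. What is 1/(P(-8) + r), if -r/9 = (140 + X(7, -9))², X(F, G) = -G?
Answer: -1/199640 ≈ -5.0090e-6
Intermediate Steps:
r = -199809 (r = -9*(140 - 1*(-9))² = -9*(140 + 9)² = -9*149² = -9*22201 = -199809)
1/(P(-8) + r) = 1/(169 - 199809) = 1/(-199640) = -1/199640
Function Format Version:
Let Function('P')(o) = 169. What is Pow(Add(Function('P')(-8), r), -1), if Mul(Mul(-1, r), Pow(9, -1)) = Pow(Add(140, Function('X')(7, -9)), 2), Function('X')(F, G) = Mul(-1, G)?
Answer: Rational(-1, 199640) ≈ -5.0090e-6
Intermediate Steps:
r = -199809 (r = Mul(-9, Pow(Add(140, Mul(-1, -9)), 2)) = Mul(-9, Pow(Add(140, 9), 2)) = Mul(-9, Pow(149, 2)) = Mul(-9, 22201) = -199809)
Pow(Add(Function('P')(-8), r), -1) = Pow(Add(169, -199809), -1) = Pow(-199640, -1) = Rational(-1, 199640)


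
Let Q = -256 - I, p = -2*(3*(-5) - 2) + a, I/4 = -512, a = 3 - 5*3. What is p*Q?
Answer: 39424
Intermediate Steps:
a = -12 (a = 3 - 15 = -12)
I = -2048 (I = 4*(-512) = -2048)
p = 22 (p = -2*(3*(-5) - 2) - 12 = -2*(-15 - 2) - 12 = -2*(-17) - 12 = 34 - 12 = 22)
Q = 1792 (Q = -256 - 1*(-2048) = -256 + 2048 = 1792)
p*Q = 22*1792 = 39424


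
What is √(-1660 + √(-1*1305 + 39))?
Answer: √(-1660 + I*√1266) ≈ 0.4366 + 40.745*I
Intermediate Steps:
√(-1660 + √(-1*1305 + 39)) = √(-1660 + √(-1305 + 39)) = √(-1660 + √(-1266)) = √(-1660 + I*√1266)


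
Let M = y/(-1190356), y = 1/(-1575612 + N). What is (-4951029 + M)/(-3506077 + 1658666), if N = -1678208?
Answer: 19176346118684557679/7155399970281967120 ≈ 2.6800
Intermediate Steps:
y = -1/3253820 (y = 1/(-1575612 - 1678208) = 1/(-3253820) = -1/3253820 ≈ -3.0733e-7)
M = 1/3873204159920 (M = -1/3253820/(-1190356) = -1/3253820*(-1/1190356) = 1/3873204159920 ≈ 2.5818e-13)
(-4951029 + M)/(-3506077 + 1658666) = (-4951029 + 1/3873204159920)/(-3506077 + 1658666) = -19176346118684557679/3873204159920/(-1847411) = -19176346118684557679/3873204159920*(-1/1847411) = 19176346118684557679/7155399970281967120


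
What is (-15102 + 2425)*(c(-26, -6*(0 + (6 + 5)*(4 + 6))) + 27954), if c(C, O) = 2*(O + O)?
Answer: -320905578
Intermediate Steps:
c(C, O) = 4*O (c(C, O) = 2*(2*O) = 4*O)
(-15102 + 2425)*(c(-26, -6*(0 + (6 + 5)*(4 + 6))) + 27954) = (-15102 + 2425)*(4*(-6*(0 + (6 + 5)*(4 + 6))) + 27954) = -12677*(4*(-6*(0 + 11*10)) + 27954) = -12677*(4*(-6*(0 + 110)) + 27954) = -12677*(4*(-6*110) + 27954) = -12677*(4*(-660) + 27954) = -12677*(-2640 + 27954) = -12677*25314 = -320905578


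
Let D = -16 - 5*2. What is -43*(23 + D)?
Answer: 129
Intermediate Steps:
D = -26 (D = -16 - 1*10 = -16 - 10 = -26)
-43*(23 + D) = -43*(23 - 26) = -43*(-3) = 129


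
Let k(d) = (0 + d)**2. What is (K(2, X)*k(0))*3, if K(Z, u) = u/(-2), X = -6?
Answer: 0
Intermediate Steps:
K(Z, u) = -u/2 (K(Z, u) = u*(-1/2) = -u/2)
k(d) = d**2
(K(2, X)*k(0))*3 = (-1/2*(-6)*0**2)*3 = (3*0)*3 = 0*3 = 0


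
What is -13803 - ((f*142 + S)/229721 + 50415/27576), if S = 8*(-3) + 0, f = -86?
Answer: -29150099735989/2111595432 ≈ -13805.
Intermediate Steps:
S = -24 (S = -24 + 0 = -24)
-13803 - ((f*142 + S)/229721 + 50415/27576) = -13803 - ((-86*142 - 24)/229721 + 50415/27576) = -13803 - ((-12212 - 24)*(1/229721) + 50415*(1/27576)) = -13803 - (-12236*1/229721 + 16805/9192) = -13803 - (-12236/229721 + 16805/9192) = -13803 - 1*3747988093/2111595432 = -13803 - 3747988093/2111595432 = -29150099735989/2111595432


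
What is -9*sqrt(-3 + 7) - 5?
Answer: -23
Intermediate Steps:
-9*sqrt(-3 + 7) - 5 = -9*sqrt(4) - 5 = -9*2 - 5 = -18 - 5 = -23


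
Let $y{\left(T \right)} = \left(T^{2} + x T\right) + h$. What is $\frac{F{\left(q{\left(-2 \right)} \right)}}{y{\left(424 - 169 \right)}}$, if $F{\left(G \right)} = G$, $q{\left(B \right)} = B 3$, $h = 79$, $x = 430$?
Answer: $- \frac{3}{87377} \approx -3.4334 \cdot 10^{-5}$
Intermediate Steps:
$q{\left(B \right)} = 3 B$
$y{\left(T \right)} = 79 + T^{2} + 430 T$ ($y{\left(T \right)} = \left(T^{2} + 430 T\right) + 79 = 79 + T^{2} + 430 T$)
$\frac{F{\left(q{\left(-2 \right)} \right)}}{y{\left(424 - 169 \right)}} = \frac{3 \left(-2\right)}{79 + \left(424 - 169\right)^{2} + 430 \left(424 - 169\right)} = - \frac{6}{79 + \left(424 - 169\right)^{2} + 430 \left(424 - 169\right)} = - \frac{6}{79 + 255^{2} + 430 \cdot 255} = - \frac{6}{79 + 65025 + 109650} = - \frac{6}{174754} = \left(-6\right) \frac{1}{174754} = - \frac{3}{87377}$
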